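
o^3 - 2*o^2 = o^2*(o - 2)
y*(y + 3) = y^2 + 3*y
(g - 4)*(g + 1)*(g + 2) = g^3 - g^2 - 10*g - 8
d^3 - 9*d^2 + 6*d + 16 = (d - 8)*(d - 2)*(d + 1)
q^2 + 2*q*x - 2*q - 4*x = (q - 2)*(q + 2*x)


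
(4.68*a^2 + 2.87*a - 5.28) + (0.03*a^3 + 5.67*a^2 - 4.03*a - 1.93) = 0.03*a^3 + 10.35*a^2 - 1.16*a - 7.21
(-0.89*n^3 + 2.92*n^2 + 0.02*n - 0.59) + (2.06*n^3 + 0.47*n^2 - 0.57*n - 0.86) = 1.17*n^3 + 3.39*n^2 - 0.55*n - 1.45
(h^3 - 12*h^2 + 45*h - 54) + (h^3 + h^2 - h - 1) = 2*h^3 - 11*h^2 + 44*h - 55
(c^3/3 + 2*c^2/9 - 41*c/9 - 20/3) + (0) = c^3/3 + 2*c^2/9 - 41*c/9 - 20/3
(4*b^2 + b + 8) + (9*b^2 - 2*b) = 13*b^2 - b + 8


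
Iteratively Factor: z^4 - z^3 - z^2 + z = (z - 1)*(z^3 - z) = z*(z - 1)*(z^2 - 1) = z*(z - 1)^2*(z + 1)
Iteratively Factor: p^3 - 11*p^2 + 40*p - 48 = (p - 4)*(p^2 - 7*p + 12) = (p - 4)*(p - 3)*(p - 4)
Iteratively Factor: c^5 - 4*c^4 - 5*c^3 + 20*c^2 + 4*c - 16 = (c + 1)*(c^4 - 5*c^3 + 20*c - 16) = (c - 2)*(c + 1)*(c^3 - 3*c^2 - 6*c + 8) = (c - 4)*(c - 2)*(c + 1)*(c^2 + c - 2) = (c - 4)*(c - 2)*(c - 1)*(c + 1)*(c + 2)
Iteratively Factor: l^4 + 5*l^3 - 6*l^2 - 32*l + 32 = (l - 1)*(l^3 + 6*l^2 - 32) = (l - 1)*(l + 4)*(l^2 + 2*l - 8) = (l - 2)*(l - 1)*(l + 4)*(l + 4)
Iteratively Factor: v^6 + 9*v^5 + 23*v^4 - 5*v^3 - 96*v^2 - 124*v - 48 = (v + 2)*(v^5 + 7*v^4 + 9*v^3 - 23*v^2 - 50*v - 24) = (v + 1)*(v + 2)*(v^4 + 6*v^3 + 3*v^2 - 26*v - 24) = (v + 1)*(v + 2)*(v + 4)*(v^3 + 2*v^2 - 5*v - 6) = (v - 2)*(v + 1)*(v + 2)*(v + 4)*(v^2 + 4*v + 3) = (v - 2)*(v + 1)*(v + 2)*(v + 3)*(v + 4)*(v + 1)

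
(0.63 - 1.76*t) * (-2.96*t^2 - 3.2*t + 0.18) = 5.2096*t^3 + 3.7672*t^2 - 2.3328*t + 0.1134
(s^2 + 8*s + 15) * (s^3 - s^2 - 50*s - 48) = s^5 + 7*s^4 - 43*s^3 - 463*s^2 - 1134*s - 720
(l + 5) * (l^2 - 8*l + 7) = l^3 - 3*l^2 - 33*l + 35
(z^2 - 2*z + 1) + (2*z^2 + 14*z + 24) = 3*z^2 + 12*z + 25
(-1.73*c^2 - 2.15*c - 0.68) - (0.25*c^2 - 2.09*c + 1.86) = -1.98*c^2 - 0.0600000000000001*c - 2.54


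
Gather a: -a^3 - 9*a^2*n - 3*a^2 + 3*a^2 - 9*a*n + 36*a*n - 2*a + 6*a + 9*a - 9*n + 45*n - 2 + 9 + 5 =-a^3 - 9*a^2*n + a*(27*n + 13) + 36*n + 12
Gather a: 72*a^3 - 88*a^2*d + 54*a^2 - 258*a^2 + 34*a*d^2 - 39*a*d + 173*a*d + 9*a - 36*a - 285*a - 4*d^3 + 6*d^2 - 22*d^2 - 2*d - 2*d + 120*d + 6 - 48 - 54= 72*a^3 + a^2*(-88*d - 204) + a*(34*d^2 + 134*d - 312) - 4*d^3 - 16*d^2 + 116*d - 96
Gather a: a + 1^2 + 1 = a + 2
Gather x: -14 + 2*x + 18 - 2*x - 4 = 0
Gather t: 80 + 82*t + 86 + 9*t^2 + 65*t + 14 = 9*t^2 + 147*t + 180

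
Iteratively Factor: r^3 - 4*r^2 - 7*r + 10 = (r + 2)*(r^2 - 6*r + 5) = (r - 5)*(r + 2)*(r - 1)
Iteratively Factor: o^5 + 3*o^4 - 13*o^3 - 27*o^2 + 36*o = (o)*(o^4 + 3*o^3 - 13*o^2 - 27*o + 36) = o*(o + 3)*(o^3 - 13*o + 12) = o*(o - 1)*(o + 3)*(o^2 + o - 12) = o*(o - 3)*(o - 1)*(o + 3)*(o + 4)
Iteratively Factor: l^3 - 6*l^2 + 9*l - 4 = (l - 1)*(l^2 - 5*l + 4) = (l - 1)^2*(l - 4)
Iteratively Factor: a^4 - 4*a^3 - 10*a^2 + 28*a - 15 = (a - 1)*(a^3 - 3*a^2 - 13*a + 15) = (a - 1)^2*(a^2 - 2*a - 15) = (a - 5)*(a - 1)^2*(a + 3)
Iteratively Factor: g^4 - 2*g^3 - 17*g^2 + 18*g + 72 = (g + 2)*(g^3 - 4*g^2 - 9*g + 36) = (g - 4)*(g + 2)*(g^2 - 9) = (g - 4)*(g + 2)*(g + 3)*(g - 3)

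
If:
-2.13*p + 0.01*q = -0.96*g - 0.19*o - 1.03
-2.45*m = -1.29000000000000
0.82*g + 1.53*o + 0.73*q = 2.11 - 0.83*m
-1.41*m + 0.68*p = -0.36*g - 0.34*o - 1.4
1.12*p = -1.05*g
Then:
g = -0.24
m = 0.53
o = -2.13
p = 0.22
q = 7.01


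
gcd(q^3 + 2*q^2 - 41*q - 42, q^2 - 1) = q + 1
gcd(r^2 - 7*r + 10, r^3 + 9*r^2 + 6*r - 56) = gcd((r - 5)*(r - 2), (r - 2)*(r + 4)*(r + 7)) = r - 2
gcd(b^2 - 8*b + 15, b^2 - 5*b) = b - 5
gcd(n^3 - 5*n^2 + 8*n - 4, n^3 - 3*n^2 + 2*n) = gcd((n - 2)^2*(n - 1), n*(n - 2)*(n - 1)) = n^2 - 3*n + 2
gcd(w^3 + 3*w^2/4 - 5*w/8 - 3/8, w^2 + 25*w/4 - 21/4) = w - 3/4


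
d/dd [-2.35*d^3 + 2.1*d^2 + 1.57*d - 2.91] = -7.05*d^2 + 4.2*d + 1.57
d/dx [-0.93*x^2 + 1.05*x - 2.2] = 1.05 - 1.86*x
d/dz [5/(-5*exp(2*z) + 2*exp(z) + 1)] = (50*exp(z) - 10)*exp(z)/(-5*exp(2*z) + 2*exp(z) + 1)^2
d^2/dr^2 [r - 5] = 0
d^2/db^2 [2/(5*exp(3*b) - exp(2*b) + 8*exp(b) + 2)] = 2*((-45*exp(2*b) + 4*exp(b) - 8)*(5*exp(3*b) - exp(2*b) + 8*exp(b) + 2) + 2*(15*exp(2*b) - 2*exp(b) + 8)^2*exp(b))*exp(b)/(5*exp(3*b) - exp(2*b) + 8*exp(b) + 2)^3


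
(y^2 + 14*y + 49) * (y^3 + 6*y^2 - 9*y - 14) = y^5 + 20*y^4 + 124*y^3 + 154*y^2 - 637*y - 686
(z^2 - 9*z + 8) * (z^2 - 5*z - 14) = z^4 - 14*z^3 + 39*z^2 + 86*z - 112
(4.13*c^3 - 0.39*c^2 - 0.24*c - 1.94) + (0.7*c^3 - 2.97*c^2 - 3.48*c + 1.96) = 4.83*c^3 - 3.36*c^2 - 3.72*c + 0.02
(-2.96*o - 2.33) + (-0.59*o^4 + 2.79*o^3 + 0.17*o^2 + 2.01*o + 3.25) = -0.59*o^4 + 2.79*o^3 + 0.17*o^2 - 0.95*o + 0.92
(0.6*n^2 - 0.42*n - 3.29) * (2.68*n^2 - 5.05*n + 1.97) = 1.608*n^4 - 4.1556*n^3 - 5.5142*n^2 + 15.7871*n - 6.4813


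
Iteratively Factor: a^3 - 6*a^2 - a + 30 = (a + 2)*(a^2 - 8*a + 15) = (a - 3)*(a + 2)*(a - 5)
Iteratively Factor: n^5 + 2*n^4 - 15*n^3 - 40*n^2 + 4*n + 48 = (n + 2)*(n^4 - 15*n^2 - 10*n + 24) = (n + 2)^2*(n^3 - 2*n^2 - 11*n + 12) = (n + 2)^2*(n + 3)*(n^2 - 5*n + 4) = (n - 4)*(n + 2)^2*(n + 3)*(n - 1)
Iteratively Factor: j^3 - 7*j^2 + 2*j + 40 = (j - 5)*(j^2 - 2*j - 8) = (j - 5)*(j + 2)*(j - 4)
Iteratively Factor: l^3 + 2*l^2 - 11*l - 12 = (l + 1)*(l^2 + l - 12) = (l - 3)*(l + 1)*(l + 4)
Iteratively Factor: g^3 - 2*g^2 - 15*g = (g - 5)*(g^2 + 3*g) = g*(g - 5)*(g + 3)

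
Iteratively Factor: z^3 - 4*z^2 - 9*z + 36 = (z + 3)*(z^2 - 7*z + 12) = (z - 3)*(z + 3)*(z - 4)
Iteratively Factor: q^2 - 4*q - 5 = (q - 5)*(q + 1)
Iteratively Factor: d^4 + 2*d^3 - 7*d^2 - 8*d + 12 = (d - 2)*(d^3 + 4*d^2 + d - 6) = (d - 2)*(d + 3)*(d^2 + d - 2) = (d - 2)*(d - 1)*(d + 3)*(d + 2)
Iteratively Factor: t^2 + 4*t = (t)*(t + 4)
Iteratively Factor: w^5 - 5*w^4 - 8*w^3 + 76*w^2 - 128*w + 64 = (w - 1)*(w^4 - 4*w^3 - 12*w^2 + 64*w - 64) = (w - 2)*(w - 1)*(w^3 - 2*w^2 - 16*w + 32) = (w - 4)*(w - 2)*(w - 1)*(w^2 + 2*w - 8) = (w - 4)*(w - 2)^2*(w - 1)*(w + 4)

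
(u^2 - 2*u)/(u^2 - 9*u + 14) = u/(u - 7)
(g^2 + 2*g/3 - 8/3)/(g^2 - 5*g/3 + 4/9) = 3*(g + 2)/(3*g - 1)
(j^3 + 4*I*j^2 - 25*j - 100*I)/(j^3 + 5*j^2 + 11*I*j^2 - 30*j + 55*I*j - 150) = (j^2 + j*(-5 + 4*I) - 20*I)/(j^2 + 11*I*j - 30)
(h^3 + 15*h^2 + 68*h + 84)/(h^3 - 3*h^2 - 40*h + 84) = (h^2 + 9*h + 14)/(h^2 - 9*h + 14)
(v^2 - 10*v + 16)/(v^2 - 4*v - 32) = (v - 2)/(v + 4)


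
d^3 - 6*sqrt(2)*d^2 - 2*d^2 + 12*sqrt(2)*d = d*(d - 2)*(d - 6*sqrt(2))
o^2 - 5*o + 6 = (o - 3)*(o - 2)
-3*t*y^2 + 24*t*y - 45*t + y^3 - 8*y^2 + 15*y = (-3*t + y)*(y - 5)*(y - 3)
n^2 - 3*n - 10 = (n - 5)*(n + 2)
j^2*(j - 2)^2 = j^4 - 4*j^3 + 4*j^2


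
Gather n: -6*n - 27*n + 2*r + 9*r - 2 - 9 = -33*n + 11*r - 11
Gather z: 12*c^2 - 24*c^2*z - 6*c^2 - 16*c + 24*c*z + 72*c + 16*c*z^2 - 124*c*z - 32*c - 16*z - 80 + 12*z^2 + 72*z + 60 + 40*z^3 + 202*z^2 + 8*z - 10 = 6*c^2 + 24*c + 40*z^3 + z^2*(16*c + 214) + z*(-24*c^2 - 100*c + 64) - 30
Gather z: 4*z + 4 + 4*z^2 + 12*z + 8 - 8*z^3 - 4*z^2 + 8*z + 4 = -8*z^3 + 24*z + 16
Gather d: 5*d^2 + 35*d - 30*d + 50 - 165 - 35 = 5*d^2 + 5*d - 150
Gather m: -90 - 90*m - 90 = -90*m - 180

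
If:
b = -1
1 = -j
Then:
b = -1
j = -1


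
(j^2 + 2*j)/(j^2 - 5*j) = (j + 2)/(j - 5)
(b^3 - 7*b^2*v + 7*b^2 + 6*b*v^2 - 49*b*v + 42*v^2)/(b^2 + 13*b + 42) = (b^2 - 7*b*v + 6*v^2)/(b + 6)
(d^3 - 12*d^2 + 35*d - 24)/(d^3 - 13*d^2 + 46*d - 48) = (d - 1)/(d - 2)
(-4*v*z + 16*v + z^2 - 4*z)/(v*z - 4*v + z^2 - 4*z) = (-4*v + z)/(v + z)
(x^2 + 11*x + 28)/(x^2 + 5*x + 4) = (x + 7)/(x + 1)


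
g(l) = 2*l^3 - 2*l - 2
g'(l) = 6*l^2 - 2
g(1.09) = -1.59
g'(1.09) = 5.13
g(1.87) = 7.34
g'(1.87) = 18.98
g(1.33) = 0.05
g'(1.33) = 8.61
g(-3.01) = -50.52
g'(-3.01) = 52.36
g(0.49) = -2.74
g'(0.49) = -0.56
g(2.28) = 17.14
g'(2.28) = 29.19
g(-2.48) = -27.55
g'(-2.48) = 34.90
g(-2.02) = -14.44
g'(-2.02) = 22.48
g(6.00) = 418.00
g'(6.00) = 214.00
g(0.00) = -2.00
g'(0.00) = -2.00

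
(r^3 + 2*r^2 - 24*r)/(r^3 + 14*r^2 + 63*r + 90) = r*(r - 4)/(r^2 + 8*r + 15)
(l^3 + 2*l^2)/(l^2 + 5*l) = l*(l + 2)/(l + 5)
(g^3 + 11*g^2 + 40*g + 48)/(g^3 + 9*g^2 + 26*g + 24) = (g + 4)/(g + 2)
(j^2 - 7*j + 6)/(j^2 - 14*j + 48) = (j - 1)/(j - 8)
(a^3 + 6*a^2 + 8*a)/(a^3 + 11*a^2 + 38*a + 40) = a/(a + 5)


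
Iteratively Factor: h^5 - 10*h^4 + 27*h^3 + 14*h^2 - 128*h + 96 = (h + 2)*(h^4 - 12*h^3 + 51*h^2 - 88*h + 48) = (h - 4)*(h + 2)*(h^3 - 8*h^2 + 19*h - 12) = (h - 4)*(h - 1)*(h + 2)*(h^2 - 7*h + 12) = (h - 4)^2*(h - 1)*(h + 2)*(h - 3)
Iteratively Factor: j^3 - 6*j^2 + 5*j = (j - 1)*(j^2 - 5*j) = j*(j - 1)*(j - 5)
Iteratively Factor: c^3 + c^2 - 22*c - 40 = (c + 2)*(c^2 - c - 20) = (c + 2)*(c + 4)*(c - 5)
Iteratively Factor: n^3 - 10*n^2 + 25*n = (n)*(n^2 - 10*n + 25) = n*(n - 5)*(n - 5)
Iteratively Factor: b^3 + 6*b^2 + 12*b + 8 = (b + 2)*(b^2 + 4*b + 4) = (b + 2)^2*(b + 2)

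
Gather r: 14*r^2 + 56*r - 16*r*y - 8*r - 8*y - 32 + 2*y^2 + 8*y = 14*r^2 + r*(48 - 16*y) + 2*y^2 - 32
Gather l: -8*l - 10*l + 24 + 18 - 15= 27 - 18*l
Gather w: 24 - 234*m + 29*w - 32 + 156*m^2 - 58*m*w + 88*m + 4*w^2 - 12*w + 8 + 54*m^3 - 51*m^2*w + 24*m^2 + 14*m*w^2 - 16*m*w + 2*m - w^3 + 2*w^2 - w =54*m^3 + 180*m^2 - 144*m - w^3 + w^2*(14*m + 6) + w*(-51*m^2 - 74*m + 16)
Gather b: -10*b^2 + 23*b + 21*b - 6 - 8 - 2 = -10*b^2 + 44*b - 16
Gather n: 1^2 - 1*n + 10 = 11 - n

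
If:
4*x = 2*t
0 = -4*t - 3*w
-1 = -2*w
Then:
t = -3/8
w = 1/2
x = -3/16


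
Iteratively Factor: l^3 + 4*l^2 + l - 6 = (l + 2)*(l^2 + 2*l - 3) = (l - 1)*(l + 2)*(l + 3)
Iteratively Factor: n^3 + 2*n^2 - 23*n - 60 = (n + 4)*(n^2 - 2*n - 15) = (n - 5)*(n + 4)*(n + 3)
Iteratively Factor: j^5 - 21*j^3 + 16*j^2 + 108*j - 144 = (j + 3)*(j^4 - 3*j^3 - 12*j^2 + 52*j - 48) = (j - 2)*(j + 3)*(j^3 - j^2 - 14*j + 24) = (j - 3)*(j - 2)*(j + 3)*(j^2 + 2*j - 8) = (j - 3)*(j - 2)^2*(j + 3)*(j + 4)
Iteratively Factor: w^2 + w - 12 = (w + 4)*(w - 3)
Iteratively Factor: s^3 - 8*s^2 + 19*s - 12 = (s - 4)*(s^2 - 4*s + 3) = (s - 4)*(s - 1)*(s - 3)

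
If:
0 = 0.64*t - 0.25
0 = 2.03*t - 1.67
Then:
No Solution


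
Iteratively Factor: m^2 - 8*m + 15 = (m - 3)*(m - 5)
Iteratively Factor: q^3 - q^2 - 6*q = (q + 2)*(q^2 - 3*q) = q*(q + 2)*(q - 3)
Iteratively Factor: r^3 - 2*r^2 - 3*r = (r - 3)*(r^2 + r) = r*(r - 3)*(r + 1)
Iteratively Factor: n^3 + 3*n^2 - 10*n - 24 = (n + 2)*(n^2 + n - 12) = (n + 2)*(n + 4)*(n - 3)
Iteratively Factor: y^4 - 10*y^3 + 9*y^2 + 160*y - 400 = (y + 4)*(y^3 - 14*y^2 + 65*y - 100) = (y - 4)*(y + 4)*(y^2 - 10*y + 25) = (y - 5)*(y - 4)*(y + 4)*(y - 5)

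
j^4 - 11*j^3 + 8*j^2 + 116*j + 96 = (j - 8)*(j - 6)*(j + 1)*(j + 2)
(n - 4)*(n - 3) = n^2 - 7*n + 12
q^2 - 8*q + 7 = (q - 7)*(q - 1)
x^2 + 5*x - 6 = (x - 1)*(x + 6)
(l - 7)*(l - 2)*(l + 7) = l^3 - 2*l^2 - 49*l + 98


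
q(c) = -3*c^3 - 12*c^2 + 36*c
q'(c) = -9*c^2 - 24*c + 36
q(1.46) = 17.64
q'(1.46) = -18.22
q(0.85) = 20.09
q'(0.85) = 9.10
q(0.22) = 7.31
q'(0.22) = 30.28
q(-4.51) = -131.24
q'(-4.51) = -38.82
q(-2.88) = -131.55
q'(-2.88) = 30.47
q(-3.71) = -145.53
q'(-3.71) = 1.16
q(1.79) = 8.78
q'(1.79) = -35.80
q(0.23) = 7.61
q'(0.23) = 30.00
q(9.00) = -2835.00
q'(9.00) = -909.00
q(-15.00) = 6885.00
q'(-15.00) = -1629.00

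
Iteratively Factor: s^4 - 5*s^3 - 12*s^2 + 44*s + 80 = (s + 2)*(s^3 - 7*s^2 + 2*s + 40) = (s - 4)*(s + 2)*(s^2 - 3*s - 10) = (s - 5)*(s - 4)*(s + 2)*(s + 2)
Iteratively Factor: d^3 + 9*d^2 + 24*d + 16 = (d + 4)*(d^2 + 5*d + 4) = (d + 1)*(d + 4)*(d + 4)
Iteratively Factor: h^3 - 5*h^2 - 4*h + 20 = (h - 2)*(h^2 - 3*h - 10) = (h - 2)*(h + 2)*(h - 5)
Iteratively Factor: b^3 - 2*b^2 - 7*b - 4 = (b - 4)*(b^2 + 2*b + 1) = (b - 4)*(b + 1)*(b + 1)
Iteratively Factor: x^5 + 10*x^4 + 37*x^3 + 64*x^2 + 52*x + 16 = (x + 1)*(x^4 + 9*x^3 + 28*x^2 + 36*x + 16) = (x + 1)*(x + 2)*(x^3 + 7*x^2 + 14*x + 8) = (x + 1)*(x + 2)*(x + 4)*(x^2 + 3*x + 2) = (x + 1)*(x + 2)^2*(x + 4)*(x + 1)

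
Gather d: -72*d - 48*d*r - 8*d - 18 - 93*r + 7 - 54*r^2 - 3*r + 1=d*(-48*r - 80) - 54*r^2 - 96*r - 10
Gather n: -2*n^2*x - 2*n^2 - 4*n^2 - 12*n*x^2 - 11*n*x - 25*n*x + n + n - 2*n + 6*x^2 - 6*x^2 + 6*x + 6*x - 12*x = n^2*(-2*x - 6) + n*(-12*x^2 - 36*x)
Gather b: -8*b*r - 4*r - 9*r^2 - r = -8*b*r - 9*r^2 - 5*r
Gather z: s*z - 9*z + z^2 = z^2 + z*(s - 9)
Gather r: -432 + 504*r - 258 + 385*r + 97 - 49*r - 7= 840*r - 600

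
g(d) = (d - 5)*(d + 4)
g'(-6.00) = -13.00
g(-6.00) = 22.00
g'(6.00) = 11.00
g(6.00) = 10.00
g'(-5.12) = -11.24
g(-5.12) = 11.33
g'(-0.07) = -1.14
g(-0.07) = -19.93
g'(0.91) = 0.82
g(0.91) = -20.08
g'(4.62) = 8.24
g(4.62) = -3.28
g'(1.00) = 1.00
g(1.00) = -20.00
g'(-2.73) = -6.46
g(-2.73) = -9.82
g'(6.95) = 12.90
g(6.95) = 21.35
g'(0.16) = -0.68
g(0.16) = -20.13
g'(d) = 2*d - 1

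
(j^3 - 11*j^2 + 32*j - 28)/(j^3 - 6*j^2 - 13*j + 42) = (j - 2)/(j + 3)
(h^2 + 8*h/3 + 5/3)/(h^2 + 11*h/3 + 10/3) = (h + 1)/(h + 2)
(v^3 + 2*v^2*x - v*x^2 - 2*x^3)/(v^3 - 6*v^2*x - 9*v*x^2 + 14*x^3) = (-v - x)/(-v + 7*x)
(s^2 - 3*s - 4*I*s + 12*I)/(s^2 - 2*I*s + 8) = (s - 3)/(s + 2*I)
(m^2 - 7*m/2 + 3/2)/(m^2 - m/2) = (m - 3)/m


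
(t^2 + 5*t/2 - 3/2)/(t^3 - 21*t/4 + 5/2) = 2*(t + 3)/(2*t^2 + t - 10)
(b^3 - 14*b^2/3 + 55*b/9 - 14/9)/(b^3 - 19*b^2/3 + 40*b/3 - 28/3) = (b - 1/3)/(b - 2)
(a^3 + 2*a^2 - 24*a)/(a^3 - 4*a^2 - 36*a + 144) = a/(a - 6)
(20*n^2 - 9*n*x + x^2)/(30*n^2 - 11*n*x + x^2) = (-4*n + x)/(-6*n + x)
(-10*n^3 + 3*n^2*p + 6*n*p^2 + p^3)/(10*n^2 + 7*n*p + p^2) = -n + p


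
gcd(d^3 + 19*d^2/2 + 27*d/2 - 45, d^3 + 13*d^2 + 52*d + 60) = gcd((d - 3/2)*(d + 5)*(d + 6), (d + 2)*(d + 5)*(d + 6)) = d^2 + 11*d + 30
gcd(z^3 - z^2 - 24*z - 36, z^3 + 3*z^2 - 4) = z + 2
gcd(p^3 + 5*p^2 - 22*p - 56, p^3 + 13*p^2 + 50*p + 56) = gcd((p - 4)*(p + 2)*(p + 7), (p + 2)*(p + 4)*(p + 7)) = p^2 + 9*p + 14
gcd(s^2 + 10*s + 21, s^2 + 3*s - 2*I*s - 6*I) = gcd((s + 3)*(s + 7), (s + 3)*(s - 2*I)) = s + 3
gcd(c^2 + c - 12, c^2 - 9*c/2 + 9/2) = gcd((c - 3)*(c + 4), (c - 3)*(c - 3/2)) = c - 3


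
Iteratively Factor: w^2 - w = (w)*(w - 1)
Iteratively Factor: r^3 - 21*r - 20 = (r + 1)*(r^2 - r - 20) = (r - 5)*(r + 1)*(r + 4)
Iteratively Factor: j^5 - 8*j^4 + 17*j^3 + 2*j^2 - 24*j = (j + 1)*(j^4 - 9*j^3 + 26*j^2 - 24*j) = (j - 2)*(j + 1)*(j^3 - 7*j^2 + 12*j) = (j - 3)*(j - 2)*(j + 1)*(j^2 - 4*j) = (j - 4)*(j - 3)*(j - 2)*(j + 1)*(j)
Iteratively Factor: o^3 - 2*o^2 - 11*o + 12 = (o - 4)*(o^2 + 2*o - 3) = (o - 4)*(o - 1)*(o + 3)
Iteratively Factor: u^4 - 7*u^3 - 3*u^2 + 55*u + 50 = (u + 1)*(u^3 - 8*u^2 + 5*u + 50) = (u - 5)*(u + 1)*(u^2 - 3*u - 10) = (u - 5)*(u + 1)*(u + 2)*(u - 5)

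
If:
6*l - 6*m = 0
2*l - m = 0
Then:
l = 0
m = 0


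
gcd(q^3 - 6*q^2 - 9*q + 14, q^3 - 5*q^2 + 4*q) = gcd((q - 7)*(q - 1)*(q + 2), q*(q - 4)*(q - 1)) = q - 1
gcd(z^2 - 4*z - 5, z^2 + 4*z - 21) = 1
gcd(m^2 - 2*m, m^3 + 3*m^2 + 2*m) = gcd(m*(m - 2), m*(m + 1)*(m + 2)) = m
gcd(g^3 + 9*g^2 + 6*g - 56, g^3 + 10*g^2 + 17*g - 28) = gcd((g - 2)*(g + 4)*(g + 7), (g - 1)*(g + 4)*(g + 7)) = g^2 + 11*g + 28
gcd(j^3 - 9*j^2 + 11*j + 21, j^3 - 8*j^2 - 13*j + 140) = j - 7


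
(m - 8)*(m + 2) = m^2 - 6*m - 16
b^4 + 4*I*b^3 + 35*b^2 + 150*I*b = b*(b - 6*I)*(b + 5*I)^2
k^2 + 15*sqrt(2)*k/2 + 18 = (k + 3*sqrt(2)/2)*(k + 6*sqrt(2))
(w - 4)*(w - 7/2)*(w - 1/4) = w^3 - 31*w^2/4 + 127*w/8 - 7/2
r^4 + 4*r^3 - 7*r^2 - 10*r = r*(r - 2)*(r + 1)*(r + 5)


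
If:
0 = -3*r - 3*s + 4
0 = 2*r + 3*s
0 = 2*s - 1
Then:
No Solution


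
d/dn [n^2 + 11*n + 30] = 2*n + 11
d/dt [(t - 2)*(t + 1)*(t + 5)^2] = 4*t^3 + 27*t^2 + 26*t - 45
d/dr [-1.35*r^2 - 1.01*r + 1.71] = -2.7*r - 1.01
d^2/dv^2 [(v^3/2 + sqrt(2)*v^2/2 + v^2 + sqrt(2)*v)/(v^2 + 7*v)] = 5*(7 - sqrt(2))/(v^3 + 21*v^2 + 147*v + 343)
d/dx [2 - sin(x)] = -cos(x)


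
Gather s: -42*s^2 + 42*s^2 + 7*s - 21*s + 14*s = 0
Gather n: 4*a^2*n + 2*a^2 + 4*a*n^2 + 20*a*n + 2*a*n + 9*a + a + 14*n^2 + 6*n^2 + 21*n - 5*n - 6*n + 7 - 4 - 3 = 2*a^2 + 10*a + n^2*(4*a + 20) + n*(4*a^2 + 22*a + 10)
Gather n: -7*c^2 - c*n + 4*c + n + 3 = -7*c^2 + 4*c + n*(1 - c) + 3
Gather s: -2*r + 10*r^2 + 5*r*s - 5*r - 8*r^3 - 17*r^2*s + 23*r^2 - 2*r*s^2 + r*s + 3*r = -8*r^3 + 33*r^2 - 2*r*s^2 - 4*r + s*(-17*r^2 + 6*r)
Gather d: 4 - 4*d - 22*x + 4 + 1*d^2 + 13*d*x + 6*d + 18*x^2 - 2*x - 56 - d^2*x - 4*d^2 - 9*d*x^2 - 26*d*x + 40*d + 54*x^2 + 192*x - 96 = d^2*(-x - 3) + d*(-9*x^2 - 13*x + 42) + 72*x^2 + 168*x - 144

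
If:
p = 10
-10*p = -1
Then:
No Solution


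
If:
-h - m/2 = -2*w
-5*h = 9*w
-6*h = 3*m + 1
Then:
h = 3/20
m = -19/30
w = -1/12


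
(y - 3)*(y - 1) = y^2 - 4*y + 3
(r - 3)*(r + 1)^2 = r^3 - r^2 - 5*r - 3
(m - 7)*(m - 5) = m^2 - 12*m + 35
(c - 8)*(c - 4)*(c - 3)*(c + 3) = c^4 - 12*c^3 + 23*c^2 + 108*c - 288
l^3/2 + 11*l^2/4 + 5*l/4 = l*(l/2 + 1/4)*(l + 5)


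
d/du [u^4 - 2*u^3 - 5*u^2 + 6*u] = 4*u^3 - 6*u^2 - 10*u + 6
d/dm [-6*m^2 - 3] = -12*m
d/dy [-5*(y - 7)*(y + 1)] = 30 - 10*y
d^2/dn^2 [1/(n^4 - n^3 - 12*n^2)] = 2*(-(-4*n^2 + 3*n + 24)^2 + 3*(-2*n^2 + n + 4)*(-n^2 + n + 12))/(n^4*(-n^2 + n + 12)^3)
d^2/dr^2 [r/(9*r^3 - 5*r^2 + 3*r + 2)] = 2*(r*(27*r^2 - 10*r + 3)^2 + (-27*r^2 - r*(27*r - 5) + 10*r - 3)*(9*r^3 - 5*r^2 + 3*r + 2))/(9*r^3 - 5*r^2 + 3*r + 2)^3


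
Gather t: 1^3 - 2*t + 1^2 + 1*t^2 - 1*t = t^2 - 3*t + 2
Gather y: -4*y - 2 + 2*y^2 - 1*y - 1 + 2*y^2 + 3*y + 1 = 4*y^2 - 2*y - 2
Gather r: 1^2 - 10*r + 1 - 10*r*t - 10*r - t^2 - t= r*(-10*t - 20) - t^2 - t + 2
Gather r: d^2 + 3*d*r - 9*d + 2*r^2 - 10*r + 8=d^2 - 9*d + 2*r^2 + r*(3*d - 10) + 8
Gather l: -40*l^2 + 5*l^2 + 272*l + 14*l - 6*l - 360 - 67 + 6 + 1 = -35*l^2 + 280*l - 420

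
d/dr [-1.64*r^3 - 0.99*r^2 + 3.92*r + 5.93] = -4.92*r^2 - 1.98*r + 3.92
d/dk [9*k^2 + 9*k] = 18*k + 9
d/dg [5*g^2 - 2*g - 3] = 10*g - 2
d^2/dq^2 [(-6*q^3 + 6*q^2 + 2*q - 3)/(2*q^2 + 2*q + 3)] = 4*(-2*q^3 - 126*q^2 - 117*q + 24)/(8*q^6 + 24*q^5 + 60*q^4 + 80*q^3 + 90*q^2 + 54*q + 27)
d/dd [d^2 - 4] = 2*d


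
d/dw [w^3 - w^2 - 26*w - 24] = 3*w^2 - 2*w - 26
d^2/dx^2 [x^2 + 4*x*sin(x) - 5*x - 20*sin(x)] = -4*x*sin(x) + 20*sin(x) + 8*cos(x) + 2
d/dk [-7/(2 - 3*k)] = -21/(3*k - 2)^2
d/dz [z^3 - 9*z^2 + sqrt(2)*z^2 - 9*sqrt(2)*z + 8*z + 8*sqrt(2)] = 3*z^2 - 18*z + 2*sqrt(2)*z - 9*sqrt(2) + 8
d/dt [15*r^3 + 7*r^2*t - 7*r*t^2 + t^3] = 7*r^2 - 14*r*t + 3*t^2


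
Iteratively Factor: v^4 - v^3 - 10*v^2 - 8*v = (v + 2)*(v^3 - 3*v^2 - 4*v) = (v - 4)*(v + 2)*(v^2 + v) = (v - 4)*(v + 1)*(v + 2)*(v)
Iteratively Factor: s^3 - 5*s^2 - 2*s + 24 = (s + 2)*(s^2 - 7*s + 12) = (s - 4)*(s + 2)*(s - 3)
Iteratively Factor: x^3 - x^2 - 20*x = (x - 5)*(x^2 + 4*x) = (x - 5)*(x + 4)*(x)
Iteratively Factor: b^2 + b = (b + 1)*(b)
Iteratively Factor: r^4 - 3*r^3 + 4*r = (r)*(r^3 - 3*r^2 + 4) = r*(r + 1)*(r^2 - 4*r + 4) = r*(r - 2)*(r + 1)*(r - 2)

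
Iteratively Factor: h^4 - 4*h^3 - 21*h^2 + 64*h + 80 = (h + 1)*(h^3 - 5*h^2 - 16*h + 80) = (h + 1)*(h + 4)*(h^2 - 9*h + 20) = (h - 4)*(h + 1)*(h + 4)*(h - 5)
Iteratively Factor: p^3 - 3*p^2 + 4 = (p + 1)*(p^2 - 4*p + 4) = (p - 2)*(p + 1)*(p - 2)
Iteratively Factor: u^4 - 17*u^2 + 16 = (u + 4)*(u^3 - 4*u^2 - u + 4) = (u - 1)*(u + 4)*(u^2 - 3*u - 4) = (u - 4)*(u - 1)*(u + 4)*(u + 1)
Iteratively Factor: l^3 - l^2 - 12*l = (l)*(l^2 - l - 12) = l*(l - 4)*(l + 3)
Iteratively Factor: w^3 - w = (w + 1)*(w^2 - w) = (w - 1)*(w + 1)*(w)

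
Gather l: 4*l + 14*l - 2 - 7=18*l - 9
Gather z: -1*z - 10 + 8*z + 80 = 7*z + 70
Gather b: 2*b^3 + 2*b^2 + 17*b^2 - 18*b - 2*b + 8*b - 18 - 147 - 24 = 2*b^3 + 19*b^2 - 12*b - 189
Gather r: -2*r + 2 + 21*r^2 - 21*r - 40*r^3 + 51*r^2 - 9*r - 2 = -40*r^3 + 72*r^2 - 32*r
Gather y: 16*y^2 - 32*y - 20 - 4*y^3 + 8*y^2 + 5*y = -4*y^3 + 24*y^2 - 27*y - 20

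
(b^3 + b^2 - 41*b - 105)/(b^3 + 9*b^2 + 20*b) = (b^2 - 4*b - 21)/(b*(b + 4))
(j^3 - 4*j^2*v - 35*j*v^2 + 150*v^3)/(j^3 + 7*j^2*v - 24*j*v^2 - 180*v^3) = (j - 5*v)/(j + 6*v)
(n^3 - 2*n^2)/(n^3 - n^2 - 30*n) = n*(2 - n)/(-n^2 + n + 30)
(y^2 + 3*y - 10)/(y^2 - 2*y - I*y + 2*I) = (y + 5)/(y - I)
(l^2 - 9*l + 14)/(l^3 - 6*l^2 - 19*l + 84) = (l - 2)/(l^2 + l - 12)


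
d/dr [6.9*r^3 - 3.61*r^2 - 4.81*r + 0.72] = 20.7*r^2 - 7.22*r - 4.81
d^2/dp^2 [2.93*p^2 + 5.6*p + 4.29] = 5.86000000000000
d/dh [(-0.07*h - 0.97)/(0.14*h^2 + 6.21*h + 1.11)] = (0.0098*h^2 + 0.2716*h + 5.946)/(0.0196*h^4 + 1.7388*h^3 + 38.8749*h^2 + 13.7862*h + 1.2321)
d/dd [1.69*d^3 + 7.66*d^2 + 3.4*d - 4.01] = 5.07*d^2 + 15.32*d + 3.4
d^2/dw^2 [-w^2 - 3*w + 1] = -2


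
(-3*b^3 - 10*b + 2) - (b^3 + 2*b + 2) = -4*b^3 - 12*b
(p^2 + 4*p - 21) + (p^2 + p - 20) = 2*p^2 + 5*p - 41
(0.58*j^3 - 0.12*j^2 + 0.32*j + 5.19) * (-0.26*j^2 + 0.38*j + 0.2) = -0.1508*j^5 + 0.2516*j^4 - 0.0128*j^3 - 1.2518*j^2 + 2.0362*j + 1.038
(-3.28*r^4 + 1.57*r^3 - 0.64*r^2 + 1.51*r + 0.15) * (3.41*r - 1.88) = -11.1848*r^5 + 11.5201*r^4 - 5.134*r^3 + 6.3523*r^2 - 2.3273*r - 0.282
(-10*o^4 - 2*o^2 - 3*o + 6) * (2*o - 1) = -20*o^5 + 10*o^4 - 4*o^3 - 4*o^2 + 15*o - 6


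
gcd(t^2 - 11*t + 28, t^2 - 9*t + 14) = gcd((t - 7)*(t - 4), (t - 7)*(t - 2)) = t - 7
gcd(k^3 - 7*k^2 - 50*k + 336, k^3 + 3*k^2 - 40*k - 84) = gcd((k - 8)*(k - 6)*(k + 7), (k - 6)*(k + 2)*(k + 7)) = k^2 + k - 42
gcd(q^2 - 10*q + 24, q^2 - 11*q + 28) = q - 4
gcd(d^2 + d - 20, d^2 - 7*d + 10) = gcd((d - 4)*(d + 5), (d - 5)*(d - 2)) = 1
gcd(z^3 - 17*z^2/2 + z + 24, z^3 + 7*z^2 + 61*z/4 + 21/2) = z + 3/2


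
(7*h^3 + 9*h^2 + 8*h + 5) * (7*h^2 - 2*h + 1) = 49*h^5 + 49*h^4 + 45*h^3 + 28*h^2 - 2*h + 5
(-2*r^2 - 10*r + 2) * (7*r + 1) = -14*r^3 - 72*r^2 + 4*r + 2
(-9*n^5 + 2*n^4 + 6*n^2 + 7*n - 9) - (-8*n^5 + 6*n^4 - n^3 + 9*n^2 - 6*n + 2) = -n^5 - 4*n^4 + n^3 - 3*n^2 + 13*n - 11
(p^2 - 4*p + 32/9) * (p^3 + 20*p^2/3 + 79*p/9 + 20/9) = p^5 + 8*p^4/3 - 43*p^3/3 - 248*p^2/27 + 1808*p/81 + 640/81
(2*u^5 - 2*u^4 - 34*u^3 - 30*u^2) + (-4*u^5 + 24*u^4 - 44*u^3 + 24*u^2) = -2*u^5 + 22*u^4 - 78*u^3 - 6*u^2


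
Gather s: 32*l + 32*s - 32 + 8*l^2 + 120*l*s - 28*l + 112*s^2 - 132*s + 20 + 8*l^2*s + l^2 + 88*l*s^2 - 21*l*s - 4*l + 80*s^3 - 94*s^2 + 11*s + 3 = 9*l^2 + 80*s^3 + s^2*(88*l + 18) + s*(8*l^2 + 99*l - 89) - 9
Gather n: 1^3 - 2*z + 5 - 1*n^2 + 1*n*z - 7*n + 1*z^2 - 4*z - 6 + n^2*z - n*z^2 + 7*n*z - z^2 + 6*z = n^2*(z - 1) + n*(-z^2 + 8*z - 7)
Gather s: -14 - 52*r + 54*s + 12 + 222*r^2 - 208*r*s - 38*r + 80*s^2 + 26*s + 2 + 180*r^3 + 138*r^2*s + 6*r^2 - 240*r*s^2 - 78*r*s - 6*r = 180*r^3 + 228*r^2 - 96*r + s^2*(80 - 240*r) + s*(138*r^2 - 286*r + 80)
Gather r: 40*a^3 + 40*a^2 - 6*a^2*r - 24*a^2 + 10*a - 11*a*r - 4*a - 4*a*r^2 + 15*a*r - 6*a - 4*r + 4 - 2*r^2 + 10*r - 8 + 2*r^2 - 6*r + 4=40*a^3 + 16*a^2 - 4*a*r^2 + r*(-6*a^2 + 4*a)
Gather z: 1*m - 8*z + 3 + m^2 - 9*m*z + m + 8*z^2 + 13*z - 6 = m^2 + 2*m + 8*z^2 + z*(5 - 9*m) - 3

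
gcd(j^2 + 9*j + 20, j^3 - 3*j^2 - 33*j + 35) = j + 5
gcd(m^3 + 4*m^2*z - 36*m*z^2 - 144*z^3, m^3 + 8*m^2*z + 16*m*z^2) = m + 4*z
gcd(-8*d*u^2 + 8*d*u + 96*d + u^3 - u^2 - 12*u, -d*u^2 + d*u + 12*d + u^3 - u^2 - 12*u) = u^2 - u - 12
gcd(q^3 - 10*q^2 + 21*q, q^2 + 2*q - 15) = q - 3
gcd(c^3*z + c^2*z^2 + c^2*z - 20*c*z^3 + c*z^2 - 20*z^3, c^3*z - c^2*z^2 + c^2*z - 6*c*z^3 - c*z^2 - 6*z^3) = c*z + z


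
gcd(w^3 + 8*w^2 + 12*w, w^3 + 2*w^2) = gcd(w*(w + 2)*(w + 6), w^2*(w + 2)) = w^2 + 2*w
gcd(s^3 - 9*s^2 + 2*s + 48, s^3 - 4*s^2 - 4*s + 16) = s + 2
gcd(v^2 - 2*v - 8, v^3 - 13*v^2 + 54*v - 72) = v - 4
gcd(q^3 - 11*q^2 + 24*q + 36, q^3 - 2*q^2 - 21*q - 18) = q^2 - 5*q - 6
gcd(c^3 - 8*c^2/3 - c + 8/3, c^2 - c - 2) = c + 1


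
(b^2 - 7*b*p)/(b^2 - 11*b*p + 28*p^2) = b/(b - 4*p)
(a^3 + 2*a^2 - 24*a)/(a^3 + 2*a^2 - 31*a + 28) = a*(a + 6)/(a^2 + 6*a - 7)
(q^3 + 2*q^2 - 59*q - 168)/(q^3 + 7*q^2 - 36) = (q^2 - q - 56)/(q^2 + 4*q - 12)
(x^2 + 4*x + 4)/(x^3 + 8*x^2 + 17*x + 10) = (x + 2)/(x^2 + 6*x + 5)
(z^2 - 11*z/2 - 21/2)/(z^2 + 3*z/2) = (z - 7)/z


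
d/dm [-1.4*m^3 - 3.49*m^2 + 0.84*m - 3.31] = -4.2*m^2 - 6.98*m + 0.84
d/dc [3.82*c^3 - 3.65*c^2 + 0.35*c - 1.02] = 11.46*c^2 - 7.3*c + 0.35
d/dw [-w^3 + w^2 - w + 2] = -3*w^2 + 2*w - 1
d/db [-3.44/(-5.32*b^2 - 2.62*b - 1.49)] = (-36.6016*b - 9.0128)/(5.32*b^2 + 2.62*b + 1.49)^2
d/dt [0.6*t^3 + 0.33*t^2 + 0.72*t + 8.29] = 1.8*t^2 + 0.66*t + 0.72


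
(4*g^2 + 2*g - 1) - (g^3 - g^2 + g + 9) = -g^3 + 5*g^2 + g - 10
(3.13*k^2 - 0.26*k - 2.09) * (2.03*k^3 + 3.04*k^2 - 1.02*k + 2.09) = 6.3539*k^5 + 8.9874*k^4 - 8.2257*k^3 + 0.4533*k^2 + 1.5884*k - 4.3681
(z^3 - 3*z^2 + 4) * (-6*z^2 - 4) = -6*z^5 + 18*z^4 - 4*z^3 - 12*z^2 - 16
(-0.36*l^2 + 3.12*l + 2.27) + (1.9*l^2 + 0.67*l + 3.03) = 1.54*l^2 + 3.79*l + 5.3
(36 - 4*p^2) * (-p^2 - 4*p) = 4*p^4 + 16*p^3 - 36*p^2 - 144*p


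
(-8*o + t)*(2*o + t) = -16*o^2 - 6*o*t + t^2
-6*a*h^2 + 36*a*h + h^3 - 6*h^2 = h*(-6*a + h)*(h - 6)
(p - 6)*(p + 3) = p^2 - 3*p - 18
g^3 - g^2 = g^2*(g - 1)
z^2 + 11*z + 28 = (z + 4)*(z + 7)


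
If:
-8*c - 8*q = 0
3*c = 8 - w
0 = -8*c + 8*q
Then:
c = 0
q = 0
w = 8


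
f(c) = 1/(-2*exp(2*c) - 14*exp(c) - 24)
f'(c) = (4*exp(2*c) + 14*exp(c))/(-2*exp(2*c) - 14*exp(c) - 24)^2 = (exp(c) + 7/2)*exp(c)/(exp(2*c) + 7*exp(c) + 12)^2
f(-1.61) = -0.04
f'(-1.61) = 0.00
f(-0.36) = -0.03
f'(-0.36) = 0.01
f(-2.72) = -0.04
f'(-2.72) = 0.00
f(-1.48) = -0.04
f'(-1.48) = 0.00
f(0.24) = -0.02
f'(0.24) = 0.01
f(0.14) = -0.02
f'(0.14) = 0.01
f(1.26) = -0.01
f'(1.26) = 0.01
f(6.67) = -0.00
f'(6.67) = 0.00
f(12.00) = 0.00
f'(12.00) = 0.00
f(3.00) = 0.00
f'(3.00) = 0.00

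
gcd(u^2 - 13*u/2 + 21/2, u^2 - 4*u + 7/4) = u - 7/2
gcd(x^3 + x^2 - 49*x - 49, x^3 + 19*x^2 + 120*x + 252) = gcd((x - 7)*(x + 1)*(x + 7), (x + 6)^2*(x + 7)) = x + 7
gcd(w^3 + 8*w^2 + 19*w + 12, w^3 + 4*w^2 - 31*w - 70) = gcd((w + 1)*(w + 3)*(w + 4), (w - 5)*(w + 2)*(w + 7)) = 1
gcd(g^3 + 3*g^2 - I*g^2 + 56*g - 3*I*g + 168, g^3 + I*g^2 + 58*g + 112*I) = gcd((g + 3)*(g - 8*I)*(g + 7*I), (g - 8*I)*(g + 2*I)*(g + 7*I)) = g^2 - I*g + 56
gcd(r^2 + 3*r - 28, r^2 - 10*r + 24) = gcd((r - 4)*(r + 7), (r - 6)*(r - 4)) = r - 4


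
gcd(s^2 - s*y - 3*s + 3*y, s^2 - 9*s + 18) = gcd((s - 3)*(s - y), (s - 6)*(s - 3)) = s - 3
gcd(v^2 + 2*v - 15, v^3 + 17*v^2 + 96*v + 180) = v + 5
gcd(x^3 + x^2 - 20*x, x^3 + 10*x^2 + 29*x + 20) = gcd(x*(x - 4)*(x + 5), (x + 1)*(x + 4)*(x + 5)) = x + 5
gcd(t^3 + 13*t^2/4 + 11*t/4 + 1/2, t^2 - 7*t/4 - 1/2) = t + 1/4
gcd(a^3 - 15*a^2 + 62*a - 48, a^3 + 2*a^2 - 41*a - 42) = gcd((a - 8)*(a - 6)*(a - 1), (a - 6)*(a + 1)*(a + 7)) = a - 6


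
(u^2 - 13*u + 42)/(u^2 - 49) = (u - 6)/(u + 7)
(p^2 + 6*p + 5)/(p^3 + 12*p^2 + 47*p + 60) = (p + 1)/(p^2 + 7*p + 12)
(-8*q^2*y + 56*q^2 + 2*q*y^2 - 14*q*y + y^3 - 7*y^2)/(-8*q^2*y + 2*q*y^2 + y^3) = (y - 7)/y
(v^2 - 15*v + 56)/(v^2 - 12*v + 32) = (v - 7)/(v - 4)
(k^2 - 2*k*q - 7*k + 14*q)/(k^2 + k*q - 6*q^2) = (k - 7)/(k + 3*q)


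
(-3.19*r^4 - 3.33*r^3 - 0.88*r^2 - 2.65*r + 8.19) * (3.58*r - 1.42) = -11.4202*r^5 - 7.3916*r^4 + 1.5782*r^3 - 8.2374*r^2 + 33.0832*r - 11.6298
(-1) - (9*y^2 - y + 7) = -9*y^2 + y - 8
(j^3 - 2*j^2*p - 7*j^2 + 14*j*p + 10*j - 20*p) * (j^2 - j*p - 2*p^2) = j^5 - 3*j^4*p - 7*j^4 + 21*j^3*p + 10*j^3 + 4*j^2*p^3 - 30*j^2*p - 28*j*p^3 + 40*p^3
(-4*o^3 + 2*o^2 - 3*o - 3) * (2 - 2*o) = 8*o^4 - 12*o^3 + 10*o^2 - 6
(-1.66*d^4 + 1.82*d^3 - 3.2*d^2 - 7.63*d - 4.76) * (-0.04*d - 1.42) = 0.0664*d^5 + 2.2844*d^4 - 2.4564*d^3 + 4.8492*d^2 + 11.025*d + 6.7592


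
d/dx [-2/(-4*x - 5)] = -8/(4*x + 5)^2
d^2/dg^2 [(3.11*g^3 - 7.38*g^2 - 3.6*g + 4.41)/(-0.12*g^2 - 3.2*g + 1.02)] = (-1.77635683940025e-15*g^4 - 70.018288*g^3 + 65.9450880000001*g^2 - 26.930664*g - 52.539264)/(0.001728*g^6 + 0.13824*g^5 + 3.642336*g^4 + 30.41792*g^3 - 30.959856*g^2 + 9.98784*g - 1.061208)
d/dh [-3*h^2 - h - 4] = -6*h - 1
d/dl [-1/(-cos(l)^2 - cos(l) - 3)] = (2*cos(l) + 1)*sin(l)/(cos(l)^2 + cos(l) + 3)^2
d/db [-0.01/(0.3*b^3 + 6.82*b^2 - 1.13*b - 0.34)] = (0.009*b^2 + 0.1364*b - 0.0113)/(0.3*b^3 + 6.82*b^2 - 1.13*b - 0.34)^2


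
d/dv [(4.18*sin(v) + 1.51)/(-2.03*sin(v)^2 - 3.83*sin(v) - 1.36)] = (8.4854*sin(v)^2 + 6.1306*sin(v) + 0.0985000000000005)*cos(v)/(4.1209*sin(v)^4 + 15.5498*sin(v)^3 + 20.1905*sin(v)^2 + 10.4176*sin(v) + 1.8496)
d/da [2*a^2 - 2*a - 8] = 4*a - 2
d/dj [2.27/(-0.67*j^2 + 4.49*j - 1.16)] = (3.0418*j - 10.1923)/(0.67*j^2 - 4.49*j + 1.16)^2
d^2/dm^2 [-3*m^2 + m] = -6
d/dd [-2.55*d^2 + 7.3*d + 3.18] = 7.3 - 5.1*d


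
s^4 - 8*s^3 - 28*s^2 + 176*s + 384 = (s - 8)*(s - 6)*(s + 2)*(s + 4)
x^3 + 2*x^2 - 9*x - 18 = (x - 3)*(x + 2)*(x + 3)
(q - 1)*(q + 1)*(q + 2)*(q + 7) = q^4 + 9*q^3 + 13*q^2 - 9*q - 14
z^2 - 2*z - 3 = (z - 3)*(z + 1)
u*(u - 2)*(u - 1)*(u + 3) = u^4 - 7*u^2 + 6*u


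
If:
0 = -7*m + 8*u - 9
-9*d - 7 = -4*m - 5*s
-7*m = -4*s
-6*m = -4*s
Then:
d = -7/9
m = 0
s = 0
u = 9/8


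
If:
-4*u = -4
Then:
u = 1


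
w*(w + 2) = w^2 + 2*w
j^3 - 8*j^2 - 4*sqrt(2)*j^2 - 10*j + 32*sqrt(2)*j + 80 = (j - 8)*(j - 5*sqrt(2))*(j + sqrt(2))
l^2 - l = l*(l - 1)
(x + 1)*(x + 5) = x^2 + 6*x + 5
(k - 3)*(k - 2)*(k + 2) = k^3 - 3*k^2 - 4*k + 12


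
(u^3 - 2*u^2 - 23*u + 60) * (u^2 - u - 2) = u^5 - 3*u^4 - 23*u^3 + 87*u^2 - 14*u - 120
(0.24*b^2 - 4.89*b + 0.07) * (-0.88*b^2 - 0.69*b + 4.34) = -0.2112*b^4 + 4.1376*b^3 + 4.3541*b^2 - 21.2709*b + 0.3038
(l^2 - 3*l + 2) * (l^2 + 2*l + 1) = l^4 - l^3 - 3*l^2 + l + 2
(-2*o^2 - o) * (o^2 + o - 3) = -2*o^4 - 3*o^3 + 5*o^2 + 3*o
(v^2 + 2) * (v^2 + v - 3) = v^4 + v^3 - v^2 + 2*v - 6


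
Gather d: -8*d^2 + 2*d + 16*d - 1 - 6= -8*d^2 + 18*d - 7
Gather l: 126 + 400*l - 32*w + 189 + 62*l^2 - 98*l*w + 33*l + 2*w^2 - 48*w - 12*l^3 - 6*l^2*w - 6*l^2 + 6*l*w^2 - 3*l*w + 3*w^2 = -12*l^3 + l^2*(56 - 6*w) + l*(6*w^2 - 101*w + 433) + 5*w^2 - 80*w + 315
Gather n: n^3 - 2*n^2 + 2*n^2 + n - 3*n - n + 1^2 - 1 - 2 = n^3 - 3*n - 2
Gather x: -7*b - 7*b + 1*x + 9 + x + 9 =-14*b + 2*x + 18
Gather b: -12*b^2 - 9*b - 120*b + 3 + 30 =-12*b^2 - 129*b + 33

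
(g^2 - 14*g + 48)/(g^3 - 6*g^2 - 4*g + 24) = (g - 8)/(g^2 - 4)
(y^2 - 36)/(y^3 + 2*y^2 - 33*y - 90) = (y + 6)/(y^2 + 8*y + 15)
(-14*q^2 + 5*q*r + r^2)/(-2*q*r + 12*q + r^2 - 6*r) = (7*q + r)/(r - 6)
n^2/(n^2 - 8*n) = n/(n - 8)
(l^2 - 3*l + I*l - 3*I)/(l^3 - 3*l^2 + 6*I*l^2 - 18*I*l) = (l + I)/(l*(l + 6*I))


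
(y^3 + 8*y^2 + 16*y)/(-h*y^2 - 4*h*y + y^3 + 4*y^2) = (y + 4)/(-h + y)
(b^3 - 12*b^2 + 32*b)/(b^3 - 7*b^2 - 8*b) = (b - 4)/(b + 1)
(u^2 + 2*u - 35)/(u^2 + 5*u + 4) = (u^2 + 2*u - 35)/(u^2 + 5*u + 4)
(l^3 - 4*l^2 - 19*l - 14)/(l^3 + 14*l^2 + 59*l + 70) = (l^2 - 6*l - 7)/(l^2 + 12*l + 35)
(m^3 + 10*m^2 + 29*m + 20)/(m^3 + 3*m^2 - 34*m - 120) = (m + 1)/(m - 6)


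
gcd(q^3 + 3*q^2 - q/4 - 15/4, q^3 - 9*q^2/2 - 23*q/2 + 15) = q^2 + 3*q/2 - 5/2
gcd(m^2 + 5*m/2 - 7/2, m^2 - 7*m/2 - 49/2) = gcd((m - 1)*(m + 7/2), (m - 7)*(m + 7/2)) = m + 7/2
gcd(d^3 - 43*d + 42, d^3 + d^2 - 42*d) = d^2 + d - 42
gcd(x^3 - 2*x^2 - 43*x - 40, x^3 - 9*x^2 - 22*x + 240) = x^2 - 3*x - 40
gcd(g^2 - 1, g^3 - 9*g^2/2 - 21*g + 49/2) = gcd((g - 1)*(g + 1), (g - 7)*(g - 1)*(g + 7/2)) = g - 1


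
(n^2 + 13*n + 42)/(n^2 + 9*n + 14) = (n + 6)/(n + 2)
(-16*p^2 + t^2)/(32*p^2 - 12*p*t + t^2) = (-4*p - t)/(8*p - t)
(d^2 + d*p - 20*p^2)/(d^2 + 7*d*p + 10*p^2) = (d - 4*p)/(d + 2*p)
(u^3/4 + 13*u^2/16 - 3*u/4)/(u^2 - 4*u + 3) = u*(4*u^2 + 13*u - 12)/(16*(u^2 - 4*u + 3))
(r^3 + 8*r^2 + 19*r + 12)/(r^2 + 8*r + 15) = (r^2 + 5*r + 4)/(r + 5)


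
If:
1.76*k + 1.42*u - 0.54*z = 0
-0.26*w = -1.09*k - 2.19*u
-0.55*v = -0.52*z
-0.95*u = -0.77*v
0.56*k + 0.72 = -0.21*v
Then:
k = 9.29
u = -22.87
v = -28.21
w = -153.65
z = -29.84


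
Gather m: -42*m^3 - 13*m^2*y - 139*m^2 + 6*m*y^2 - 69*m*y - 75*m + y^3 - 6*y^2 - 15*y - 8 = -42*m^3 + m^2*(-13*y - 139) + m*(6*y^2 - 69*y - 75) + y^3 - 6*y^2 - 15*y - 8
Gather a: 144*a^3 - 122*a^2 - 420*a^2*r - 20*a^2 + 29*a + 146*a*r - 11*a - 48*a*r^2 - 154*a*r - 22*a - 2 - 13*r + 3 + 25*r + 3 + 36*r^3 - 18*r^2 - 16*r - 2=144*a^3 + a^2*(-420*r - 142) + a*(-48*r^2 - 8*r - 4) + 36*r^3 - 18*r^2 - 4*r + 2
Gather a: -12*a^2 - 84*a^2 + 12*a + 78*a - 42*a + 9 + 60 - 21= -96*a^2 + 48*a + 48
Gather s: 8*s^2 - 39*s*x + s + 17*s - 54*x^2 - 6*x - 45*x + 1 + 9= 8*s^2 + s*(18 - 39*x) - 54*x^2 - 51*x + 10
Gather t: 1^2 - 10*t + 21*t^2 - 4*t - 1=21*t^2 - 14*t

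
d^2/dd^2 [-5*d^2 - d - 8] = -10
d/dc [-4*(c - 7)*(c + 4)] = 12 - 8*c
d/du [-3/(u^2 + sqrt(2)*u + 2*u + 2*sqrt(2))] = 3*(2*u + sqrt(2) + 2)/(u^2 + sqrt(2)*u + 2*u + 2*sqrt(2))^2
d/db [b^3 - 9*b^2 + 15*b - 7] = 3*b^2 - 18*b + 15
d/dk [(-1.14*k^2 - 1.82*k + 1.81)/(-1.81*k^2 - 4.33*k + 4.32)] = (1.642*k^2 - 3.2974*k - 0.025100000000001)/(3.2761*k^4 + 15.6746*k^3 + 3.1105*k^2 - 37.4112*k + 18.6624)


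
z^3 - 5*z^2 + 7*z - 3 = (z - 3)*(z - 1)^2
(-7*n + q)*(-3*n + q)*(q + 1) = 21*n^2*q + 21*n^2 - 10*n*q^2 - 10*n*q + q^3 + q^2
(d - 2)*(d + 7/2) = d^2 + 3*d/2 - 7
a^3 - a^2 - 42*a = a*(a - 7)*(a + 6)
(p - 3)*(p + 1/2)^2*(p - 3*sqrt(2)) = p^4 - 3*sqrt(2)*p^3 - 2*p^3 - 11*p^2/4 + 6*sqrt(2)*p^2 - 3*p/4 + 33*sqrt(2)*p/4 + 9*sqrt(2)/4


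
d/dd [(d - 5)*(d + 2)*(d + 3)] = 3*d^2 - 19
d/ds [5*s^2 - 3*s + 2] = 10*s - 3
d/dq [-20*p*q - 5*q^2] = -20*p - 10*q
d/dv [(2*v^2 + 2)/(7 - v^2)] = 32*v/(v^2 - 7)^2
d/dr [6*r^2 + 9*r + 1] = 12*r + 9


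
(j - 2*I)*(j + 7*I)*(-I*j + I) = -I*j^3 + 5*j^2 + I*j^2 - 5*j - 14*I*j + 14*I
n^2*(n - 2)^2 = n^4 - 4*n^3 + 4*n^2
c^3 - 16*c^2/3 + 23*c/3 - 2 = (c - 3)*(c - 2)*(c - 1/3)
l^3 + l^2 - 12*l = l*(l - 3)*(l + 4)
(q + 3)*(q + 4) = q^2 + 7*q + 12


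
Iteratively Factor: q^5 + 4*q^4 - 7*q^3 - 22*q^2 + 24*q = (q - 1)*(q^4 + 5*q^3 - 2*q^2 - 24*q) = q*(q - 1)*(q^3 + 5*q^2 - 2*q - 24) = q*(q - 1)*(q + 3)*(q^2 + 2*q - 8) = q*(q - 2)*(q - 1)*(q + 3)*(q + 4)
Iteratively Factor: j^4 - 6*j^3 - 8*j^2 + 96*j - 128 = (j + 4)*(j^3 - 10*j^2 + 32*j - 32) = (j - 4)*(j + 4)*(j^2 - 6*j + 8) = (j - 4)^2*(j + 4)*(j - 2)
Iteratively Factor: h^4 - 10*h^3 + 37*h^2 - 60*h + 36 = (h - 3)*(h^3 - 7*h^2 + 16*h - 12) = (h - 3)*(h - 2)*(h^2 - 5*h + 6) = (h - 3)^2*(h - 2)*(h - 2)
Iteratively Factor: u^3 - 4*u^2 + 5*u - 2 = (u - 2)*(u^2 - 2*u + 1) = (u - 2)*(u - 1)*(u - 1)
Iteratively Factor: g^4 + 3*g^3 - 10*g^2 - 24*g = (g + 4)*(g^3 - g^2 - 6*g) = (g + 2)*(g + 4)*(g^2 - 3*g) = g*(g + 2)*(g + 4)*(g - 3)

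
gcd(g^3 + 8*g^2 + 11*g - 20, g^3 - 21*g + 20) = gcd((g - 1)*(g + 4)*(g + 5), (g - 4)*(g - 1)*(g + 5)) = g^2 + 4*g - 5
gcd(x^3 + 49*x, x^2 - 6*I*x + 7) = x - 7*I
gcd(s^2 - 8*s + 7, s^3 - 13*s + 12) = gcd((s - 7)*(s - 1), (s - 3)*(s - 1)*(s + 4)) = s - 1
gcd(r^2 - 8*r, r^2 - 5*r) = r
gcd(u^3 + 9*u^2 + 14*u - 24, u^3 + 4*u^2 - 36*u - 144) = u^2 + 10*u + 24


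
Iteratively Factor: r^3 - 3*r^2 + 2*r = (r - 2)*(r^2 - r) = r*(r - 2)*(r - 1)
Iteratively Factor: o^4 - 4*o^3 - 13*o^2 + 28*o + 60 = (o - 3)*(o^3 - o^2 - 16*o - 20) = (o - 5)*(o - 3)*(o^2 + 4*o + 4) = (o - 5)*(o - 3)*(o + 2)*(o + 2)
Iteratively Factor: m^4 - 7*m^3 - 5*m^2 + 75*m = (m + 3)*(m^3 - 10*m^2 + 25*m) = (m - 5)*(m + 3)*(m^2 - 5*m) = (m - 5)^2*(m + 3)*(m)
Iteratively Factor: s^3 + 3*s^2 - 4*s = (s + 4)*(s^2 - s) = s*(s + 4)*(s - 1)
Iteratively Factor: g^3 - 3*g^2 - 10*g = (g)*(g^2 - 3*g - 10) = g*(g - 5)*(g + 2)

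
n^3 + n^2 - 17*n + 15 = (n - 3)*(n - 1)*(n + 5)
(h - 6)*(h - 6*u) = h^2 - 6*h*u - 6*h + 36*u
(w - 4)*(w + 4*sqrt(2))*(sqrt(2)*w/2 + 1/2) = sqrt(2)*w^3/2 - 2*sqrt(2)*w^2 + 9*w^2/2 - 18*w + 2*sqrt(2)*w - 8*sqrt(2)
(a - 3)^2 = a^2 - 6*a + 9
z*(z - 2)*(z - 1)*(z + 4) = z^4 + z^3 - 10*z^2 + 8*z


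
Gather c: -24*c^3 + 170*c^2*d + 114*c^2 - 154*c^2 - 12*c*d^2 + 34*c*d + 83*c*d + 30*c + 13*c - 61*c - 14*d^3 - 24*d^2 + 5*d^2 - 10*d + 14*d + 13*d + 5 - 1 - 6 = -24*c^3 + c^2*(170*d - 40) + c*(-12*d^2 + 117*d - 18) - 14*d^3 - 19*d^2 + 17*d - 2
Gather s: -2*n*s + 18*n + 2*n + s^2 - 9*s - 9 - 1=20*n + s^2 + s*(-2*n - 9) - 10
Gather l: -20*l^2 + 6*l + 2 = -20*l^2 + 6*l + 2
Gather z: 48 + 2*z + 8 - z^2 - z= -z^2 + z + 56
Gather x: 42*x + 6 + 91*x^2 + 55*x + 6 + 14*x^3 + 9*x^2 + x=14*x^3 + 100*x^2 + 98*x + 12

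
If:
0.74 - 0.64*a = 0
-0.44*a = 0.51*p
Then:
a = 1.16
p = -1.00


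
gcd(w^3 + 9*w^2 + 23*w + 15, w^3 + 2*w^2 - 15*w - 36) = w + 3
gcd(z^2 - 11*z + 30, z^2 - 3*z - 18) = z - 6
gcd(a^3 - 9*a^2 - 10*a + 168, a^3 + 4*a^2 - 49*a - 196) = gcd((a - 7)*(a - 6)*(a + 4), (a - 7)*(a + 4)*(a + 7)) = a^2 - 3*a - 28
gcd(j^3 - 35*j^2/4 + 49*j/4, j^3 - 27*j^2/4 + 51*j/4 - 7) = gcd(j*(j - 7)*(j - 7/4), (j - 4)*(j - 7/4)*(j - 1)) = j - 7/4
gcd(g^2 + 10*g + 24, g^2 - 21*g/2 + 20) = 1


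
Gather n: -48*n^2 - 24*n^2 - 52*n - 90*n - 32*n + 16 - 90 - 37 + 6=-72*n^2 - 174*n - 105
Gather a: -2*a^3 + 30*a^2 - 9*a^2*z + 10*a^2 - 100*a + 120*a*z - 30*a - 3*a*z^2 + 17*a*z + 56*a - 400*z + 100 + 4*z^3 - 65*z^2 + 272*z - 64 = -2*a^3 + a^2*(40 - 9*z) + a*(-3*z^2 + 137*z - 74) + 4*z^3 - 65*z^2 - 128*z + 36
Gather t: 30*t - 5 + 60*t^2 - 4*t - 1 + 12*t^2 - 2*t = 72*t^2 + 24*t - 6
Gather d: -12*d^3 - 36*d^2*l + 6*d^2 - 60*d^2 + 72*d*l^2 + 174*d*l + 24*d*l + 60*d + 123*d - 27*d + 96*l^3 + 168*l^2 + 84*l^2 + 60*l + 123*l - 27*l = -12*d^3 + d^2*(-36*l - 54) + d*(72*l^2 + 198*l + 156) + 96*l^3 + 252*l^2 + 156*l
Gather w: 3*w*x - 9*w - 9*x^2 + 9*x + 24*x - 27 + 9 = w*(3*x - 9) - 9*x^2 + 33*x - 18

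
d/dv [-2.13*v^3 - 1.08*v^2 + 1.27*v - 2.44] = -6.39*v^2 - 2.16*v + 1.27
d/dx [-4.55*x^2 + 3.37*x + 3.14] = 3.37 - 9.1*x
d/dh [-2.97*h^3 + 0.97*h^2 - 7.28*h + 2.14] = -8.91*h^2 + 1.94*h - 7.28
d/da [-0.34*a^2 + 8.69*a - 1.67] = 8.69 - 0.68*a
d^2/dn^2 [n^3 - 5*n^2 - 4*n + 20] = 6*n - 10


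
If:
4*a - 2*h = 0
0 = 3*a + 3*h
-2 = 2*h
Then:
No Solution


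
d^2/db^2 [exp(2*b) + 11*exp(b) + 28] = (4*exp(b) + 11)*exp(b)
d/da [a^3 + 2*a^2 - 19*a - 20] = 3*a^2 + 4*a - 19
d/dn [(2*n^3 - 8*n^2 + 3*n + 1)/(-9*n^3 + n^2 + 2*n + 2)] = 2*(-35*n^4 + 31*n^3 + 10*n^2 - 17*n + 2)/(81*n^6 - 18*n^5 - 35*n^4 - 32*n^3 + 8*n^2 + 8*n + 4)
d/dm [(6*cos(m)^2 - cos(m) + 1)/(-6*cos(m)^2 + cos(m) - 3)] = 2*(12*cos(m) - 1)*sin(m)/(6*sin(m)^2 + cos(m) - 9)^2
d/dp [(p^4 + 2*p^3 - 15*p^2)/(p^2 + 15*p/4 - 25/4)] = 4*p*(8*p^2 - 27*p + 30)/(16*p^2 - 40*p + 25)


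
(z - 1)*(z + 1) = z^2 - 1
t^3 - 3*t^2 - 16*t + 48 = (t - 4)*(t - 3)*(t + 4)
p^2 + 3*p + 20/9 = (p + 4/3)*(p + 5/3)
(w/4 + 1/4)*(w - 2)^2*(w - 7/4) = w^4/4 - 19*w^3/16 + 21*w^2/16 + w - 7/4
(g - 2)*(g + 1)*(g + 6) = g^3 + 5*g^2 - 8*g - 12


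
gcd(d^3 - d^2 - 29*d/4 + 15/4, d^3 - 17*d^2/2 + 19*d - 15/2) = d^2 - 7*d/2 + 3/2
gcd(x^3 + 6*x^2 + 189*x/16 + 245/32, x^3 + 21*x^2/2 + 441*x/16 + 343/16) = x^2 + 7*x/2 + 49/16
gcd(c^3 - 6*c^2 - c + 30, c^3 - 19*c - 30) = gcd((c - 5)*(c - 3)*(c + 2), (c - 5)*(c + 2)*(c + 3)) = c^2 - 3*c - 10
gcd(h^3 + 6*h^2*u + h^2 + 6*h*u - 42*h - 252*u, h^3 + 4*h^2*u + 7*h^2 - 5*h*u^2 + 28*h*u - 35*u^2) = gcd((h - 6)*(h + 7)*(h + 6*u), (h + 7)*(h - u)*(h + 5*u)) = h + 7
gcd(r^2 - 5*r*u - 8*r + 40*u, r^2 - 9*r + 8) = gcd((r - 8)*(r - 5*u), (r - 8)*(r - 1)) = r - 8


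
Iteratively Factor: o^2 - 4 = (o - 2)*(o + 2)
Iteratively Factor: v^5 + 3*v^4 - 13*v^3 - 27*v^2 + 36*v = (v - 1)*(v^4 + 4*v^3 - 9*v^2 - 36*v) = v*(v - 1)*(v^3 + 4*v^2 - 9*v - 36) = v*(v - 1)*(v + 3)*(v^2 + v - 12) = v*(v - 1)*(v + 3)*(v + 4)*(v - 3)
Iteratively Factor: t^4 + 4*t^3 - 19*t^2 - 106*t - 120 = (t - 5)*(t^3 + 9*t^2 + 26*t + 24) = (t - 5)*(t + 2)*(t^2 + 7*t + 12) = (t - 5)*(t + 2)*(t + 3)*(t + 4)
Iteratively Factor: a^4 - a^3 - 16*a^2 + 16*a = (a - 1)*(a^3 - 16*a) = a*(a - 1)*(a^2 - 16) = a*(a - 4)*(a - 1)*(a + 4)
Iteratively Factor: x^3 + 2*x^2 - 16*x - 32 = (x + 2)*(x^2 - 16) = (x - 4)*(x + 2)*(x + 4)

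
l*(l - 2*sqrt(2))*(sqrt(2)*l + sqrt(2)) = sqrt(2)*l^3 - 4*l^2 + sqrt(2)*l^2 - 4*l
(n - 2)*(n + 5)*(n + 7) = n^3 + 10*n^2 + 11*n - 70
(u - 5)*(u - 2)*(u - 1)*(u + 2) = u^4 - 6*u^3 + u^2 + 24*u - 20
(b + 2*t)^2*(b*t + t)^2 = b^4*t^2 + 4*b^3*t^3 + 2*b^3*t^2 + 4*b^2*t^4 + 8*b^2*t^3 + b^2*t^2 + 8*b*t^4 + 4*b*t^3 + 4*t^4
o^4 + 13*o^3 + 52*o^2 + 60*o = o*(o + 2)*(o + 5)*(o + 6)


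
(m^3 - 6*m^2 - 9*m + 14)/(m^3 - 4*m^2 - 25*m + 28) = (m + 2)/(m + 4)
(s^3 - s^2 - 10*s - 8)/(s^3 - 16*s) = (s^2 + 3*s + 2)/(s*(s + 4))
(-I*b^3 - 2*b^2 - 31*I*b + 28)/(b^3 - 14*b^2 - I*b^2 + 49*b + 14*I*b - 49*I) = (-I*b^3 - 2*b^2 - 31*I*b + 28)/(b^3 + b^2*(-14 - I) + b*(49 + 14*I) - 49*I)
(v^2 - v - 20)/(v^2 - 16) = (v - 5)/(v - 4)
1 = 1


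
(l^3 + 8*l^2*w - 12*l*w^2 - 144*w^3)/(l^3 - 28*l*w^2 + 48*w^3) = (-l - 6*w)/(-l + 2*w)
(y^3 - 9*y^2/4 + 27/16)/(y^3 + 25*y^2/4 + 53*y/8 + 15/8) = (4*y^2 - 12*y + 9)/(2*(2*y^2 + 11*y + 5))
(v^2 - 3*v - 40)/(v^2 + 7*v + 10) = (v - 8)/(v + 2)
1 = 1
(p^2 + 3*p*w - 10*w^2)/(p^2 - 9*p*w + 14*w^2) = (p + 5*w)/(p - 7*w)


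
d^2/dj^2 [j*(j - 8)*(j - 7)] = 6*j - 30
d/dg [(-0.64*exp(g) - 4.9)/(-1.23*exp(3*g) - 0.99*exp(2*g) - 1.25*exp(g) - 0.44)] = (-(0.64*exp(g) + 4.9)*(3.69*exp(2*g) + 1.98*exp(g) + 1.25) + 0.7872*exp(3*g) + 0.6336*exp(2*g) + 0.8*exp(g) + 0.2816)*exp(g)/(1.23*exp(3*g) + 0.99*exp(2*g) + 1.25*exp(g) + 0.44)^2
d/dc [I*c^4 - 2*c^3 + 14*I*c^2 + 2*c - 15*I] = 4*I*c^3 - 6*c^2 + 28*I*c + 2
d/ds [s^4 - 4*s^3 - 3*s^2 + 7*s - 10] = 4*s^3 - 12*s^2 - 6*s + 7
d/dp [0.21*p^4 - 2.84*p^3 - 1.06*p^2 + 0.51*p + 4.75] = 0.84*p^3 - 8.52*p^2 - 2.12*p + 0.51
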